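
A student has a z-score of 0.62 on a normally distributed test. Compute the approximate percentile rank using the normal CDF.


CDF(z) = 0.5 * (1 + erf(z/sqrt(2)))
erf(0.4384) = 0.4647
CDF = 0.7324
Percentile rank = 0.7324 * 100 = 73.24

73.24


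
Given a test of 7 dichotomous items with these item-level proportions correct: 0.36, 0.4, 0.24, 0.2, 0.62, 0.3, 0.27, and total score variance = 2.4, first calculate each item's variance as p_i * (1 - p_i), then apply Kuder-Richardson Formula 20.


For each item, compute p_i * q_i:
  Item 1: 0.36 * 0.64 = 0.2304
  Item 2: 0.4 * 0.6 = 0.24
  Item 3: 0.24 * 0.76 = 0.1824
  Item 4: 0.2 * 0.8 = 0.16
  Item 5: 0.62 * 0.38 = 0.2356
  Item 6: 0.3 * 0.7 = 0.21
  Item 7: 0.27 * 0.73 = 0.1971
Sum(p_i * q_i) = 0.2304 + 0.24 + 0.1824 + 0.16 + 0.2356 + 0.21 + 0.1971 = 1.4555
KR-20 = (k/(k-1)) * (1 - Sum(p_i*q_i) / Var_total)
= (7/6) * (1 - 1.4555/2.4)
= 1.1667 * 0.3935
KR-20 = 0.4591

0.4591


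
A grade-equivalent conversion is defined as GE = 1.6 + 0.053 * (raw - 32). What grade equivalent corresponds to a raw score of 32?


raw - median = 32 - 32 = 0
slope * diff = 0.053 * 0 = 0.0
GE = 1.6 + 0.0
GE = 1.6

1.6


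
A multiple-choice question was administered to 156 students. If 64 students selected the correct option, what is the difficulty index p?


Item difficulty p = number correct / total examinees
p = 64 / 156
p = 0.4103

0.4103


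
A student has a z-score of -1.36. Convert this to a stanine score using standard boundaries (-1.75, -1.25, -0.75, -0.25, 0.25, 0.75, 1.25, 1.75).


Stanine boundaries: [-1.75, -1.25, -0.75, -0.25, 0.25, 0.75, 1.25, 1.75]
z = -1.36
Check each boundary:
  z >= -1.75 -> could be stanine 2
  z < -1.25
  z < -0.75
  z < -0.25
  z < 0.25
  z < 0.75
  z < 1.25
  z < 1.75
Highest qualifying boundary gives stanine = 2

2


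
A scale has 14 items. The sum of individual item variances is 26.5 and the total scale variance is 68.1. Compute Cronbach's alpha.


alpha = (k/(k-1)) * (1 - sum(si^2)/s_total^2)
= (14/13) * (1 - 26.5/68.1)
alpha = 0.6579

0.6579


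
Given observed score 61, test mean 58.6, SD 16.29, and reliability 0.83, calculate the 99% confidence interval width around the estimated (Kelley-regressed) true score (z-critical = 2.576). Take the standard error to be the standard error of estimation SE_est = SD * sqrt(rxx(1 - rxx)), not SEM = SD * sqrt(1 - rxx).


True score estimate = 0.83*61 + 0.17*58.6 = 60.592
SE_est = SD * sqrt(rxx * (1 - rxx)) = 16.29 * sqrt(0.83 * 0.17) = 16.29 * sqrt(0.1411) = 6.119058
CI = T_est +/- z * SE_est, so width = 2 * z * SE_est = 2 * 2.576 * 6.119058
Width = 31.5254

31.5254


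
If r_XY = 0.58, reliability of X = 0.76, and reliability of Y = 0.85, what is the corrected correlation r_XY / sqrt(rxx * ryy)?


r_corrected = rxy / sqrt(rxx * ryy)
= 0.58 / sqrt(0.76 * 0.85)
= 0.58 / sqrt(0.646)
= 0.58 / 0.803741
r_corrected = 0.7216

0.7216


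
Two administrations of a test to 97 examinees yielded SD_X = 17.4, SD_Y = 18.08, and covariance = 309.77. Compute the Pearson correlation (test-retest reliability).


r = cov(X,Y) / (SD_X * SD_Y)
r = 309.77 / (17.4 * 18.08)
r = 309.77 / 314.592
r = 0.9847

0.9847


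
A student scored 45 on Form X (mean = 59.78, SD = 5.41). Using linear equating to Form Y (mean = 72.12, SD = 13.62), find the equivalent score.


slope = SD_Y / SD_X = 13.62 / 5.41 ~ 2.5176
intercept = mean_Y - slope * mean_X = 72.12 - (13.62 / 5.41) * 59.78 ~ -78.3797
Y = slope * X + intercept. To avoid rounding drift from the rounded slope/intercept, evaluate the equivalent form Y = mean_Y + SD_Y * (X - mean_X) / SD_X at full precision:
Y = 72.12 + 13.62 * (45 - 59.78) / 5.41
Y = 72.12 - 13.62 * 14.78 / 5.41
Y = 72.12 - 201.3036 / 5.41
Y = 72.12 - 37.2095
Y = 34.9105

34.9105


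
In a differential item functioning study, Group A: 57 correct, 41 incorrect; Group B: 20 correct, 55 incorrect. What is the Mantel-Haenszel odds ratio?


Odds_A = 57/41 = 1.3902
Odds_B = 20/55 = 0.3636
OR = Odds_A / Odds_B = 1.3902 / 0.3636
Exactly, OR = (57 * 55) / (41 * 20) = 3135 / 820
OR = 3.8232

3.8232


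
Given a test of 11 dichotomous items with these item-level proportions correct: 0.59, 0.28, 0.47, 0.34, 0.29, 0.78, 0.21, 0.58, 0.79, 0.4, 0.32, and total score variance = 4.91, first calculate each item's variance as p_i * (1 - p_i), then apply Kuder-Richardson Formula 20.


For each item, compute p_i * q_i:
  Item 1: 0.59 * 0.41 = 0.2419
  Item 2: 0.28 * 0.72 = 0.2016
  Item 3: 0.47 * 0.53 = 0.2491
  Item 4: 0.34 * 0.66 = 0.2244
  Item 5: 0.29 * 0.71 = 0.2059
  Item 6: 0.78 * 0.22 = 0.1716
  Item 7: 0.21 * 0.79 = 0.1659
  Item 8: 0.58 * 0.42 = 0.2436
  Item 9: 0.79 * 0.21 = 0.1659
  Item 10: 0.4 * 0.6 = 0.24
  Item 11: 0.32 * 0.68 = 0.2176
Sum(p_i * q_i) = 0.2419 + 0.2016 + 0.2491 + 0.2244 + 0.2059 + 0.1716 + 0.1659 + 0.2436 + 0.1659 + 0.24 + 0.2176 = 2.3275
KR-20 = (k/(k-1)) * (1 - Sum(p_i*q_i) / Var_total)
= (11/10) * (1 - 2.3275/4.91)
= 1.1 * 0.526
KR-20 = 0.5786

0.5786


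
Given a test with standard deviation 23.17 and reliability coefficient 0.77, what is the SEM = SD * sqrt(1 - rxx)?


SEM = SD * sqrt(1 - rxx)
SEM = 23.17 * sqrt(1 - 0.77)
SEM = 23.17 * sqrt(0.23) = 23.17 * 0.479583
SEM = 11.1119

11.1119


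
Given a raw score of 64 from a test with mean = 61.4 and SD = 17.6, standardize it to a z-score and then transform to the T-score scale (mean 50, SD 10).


z = (X - mean) / SD = (64 - 61.4) / 17.6
z = 2.6 / 17.6
z = 0.1477
T-score = T = 50 + 10z
Carry z at full precision (z = 2.6 / 17.6) into the conversion:
T-score = 50 + 10 * (2.6 / 17.6) = 50 + 26 / 17.6
T-score = 50 + 1.4773
T-score = 51.4773

51.4773


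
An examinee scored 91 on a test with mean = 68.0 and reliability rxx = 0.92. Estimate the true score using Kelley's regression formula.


T_est = rxx * X + (1 - rxx) * mean
T_est = 0.92 * 91 + 0.08 * 68.0
T_est = 83.72 + 5.44
T_est = 89.16

89.16


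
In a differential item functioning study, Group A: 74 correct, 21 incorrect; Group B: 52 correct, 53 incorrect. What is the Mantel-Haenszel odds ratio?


Odds_A = 74/21 = 3.5238
Odds_B = 52/53 = 0.9811
OR = Odds_A / Odds_B = 3.5238 / 0.9811
Exactly, OR = (74 * 53) / (21 * 52) = 3922 / 1092
OR = 3.5916

3.5916


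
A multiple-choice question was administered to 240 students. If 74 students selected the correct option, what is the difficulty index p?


Item difficulty p = number correct / total examinees
p = 74 / 240
p = 0.3083

0.3083


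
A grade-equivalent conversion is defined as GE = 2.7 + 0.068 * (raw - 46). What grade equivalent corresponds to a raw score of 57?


raw - median = 57 - 46 = 11
slope * diff = 0.068 * 11 = 0.748
GE = 2.7 + 0.748
GE = 3.448

3.448


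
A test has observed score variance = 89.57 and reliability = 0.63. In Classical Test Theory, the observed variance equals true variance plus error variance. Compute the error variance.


var_true = rxx * var_obs = 0.63 * 89.57 = 56.4291
var_error = var_obs - var_true
var_error = 89.57 - 56.4291
var_error = 33.1409

33.1409


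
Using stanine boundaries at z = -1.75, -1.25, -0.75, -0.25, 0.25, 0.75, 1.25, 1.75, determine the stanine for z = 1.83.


Stanine boundaries: [-1.75, -1.25, -0.75, -0.25, 0.25, 0.75, 1.25, 1.75]
z = 1.83
Check each boundary:
  z >= -1.75 -> could be stanine 2
  z >= -1.25 -> could be stanine 3
  z >= -0.75 -> could be stanine 4
  z >= -0.25 -> could be stanine 5
  z >= 0.25 -> could be stanine 6
  z >= 0.75 -> could be stanine 7
  z >= 1.25 -> could be stanine 8
  z >= 1.75 -> could be stanine 9
Highest qualifying boundary gives stanine = 9

9


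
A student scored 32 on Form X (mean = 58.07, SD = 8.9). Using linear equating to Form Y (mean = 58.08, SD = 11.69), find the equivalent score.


slope = SD_Y / SD_X = 11.69 / 8.9 ~ 1.3135
intercept = mean_Y - slope * mean_X = 58.08 - (11.69 / 8.9) * 58.07 ~ -18.194
Y = slope * X + intercept. To avoid rounding drift from the rounded slope/intercept, evaluate the equivalent form Y = mean_Y + SD_Y * (X - mean_X) / SD_X at full precision:
Y = 58.08 + 11.69 * (32 - 58.07) / 8.9
Y = 58.08 - 11.69 * 26.07 / 8.9
Y = 58.08 - 304.7583 / 8.9
Y = 58.08 - 34.2425
Y = 23.8375

23.8375


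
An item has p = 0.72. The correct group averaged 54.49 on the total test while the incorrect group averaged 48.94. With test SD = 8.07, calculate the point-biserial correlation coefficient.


q = 1 - p = 0.28
rpb = ((M1 - M0) / SD) * sqrt(p * q)
rpb = ((54.49 - 48.94) / 8.07) * sqrt(0.72 * 0.28)
rpb = 0.3088

0.3088


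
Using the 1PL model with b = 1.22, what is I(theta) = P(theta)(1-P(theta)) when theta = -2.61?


P = 1/(1+exp(-(-2.61-1.22))) = 0.0212
I = P*(1-P) = 0.0212 * 0.9788
I = 0.0208

0.0208


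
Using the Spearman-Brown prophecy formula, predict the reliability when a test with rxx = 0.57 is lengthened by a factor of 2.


r_new = (n * rxx) / (1 + (n-1) * rxx)
r_new = (2 * 0.57) / (1 + 1 * 0.57)
r_new = 1.14 / 1.57
r_new = 0.7261

0.7261


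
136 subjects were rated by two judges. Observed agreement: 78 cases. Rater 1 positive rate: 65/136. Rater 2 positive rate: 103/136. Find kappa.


P_o = 78/136 = 0.573529
P_e = (65*103 + 71*33) / 18496 = 0.488646
kappa = (P_o - P_e) / (1 - P_e)
kappa = (0.573529 - 0.488646) / (1 - 0.488646)
kappa = 0.166

0.166


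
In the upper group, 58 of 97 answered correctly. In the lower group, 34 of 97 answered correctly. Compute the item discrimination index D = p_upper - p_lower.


p_upper = 58/97 = 0.5979
p_lower = 34/97 = 0.3505
D = 0.5979 - 0.3505 = 0.2474

0.2474


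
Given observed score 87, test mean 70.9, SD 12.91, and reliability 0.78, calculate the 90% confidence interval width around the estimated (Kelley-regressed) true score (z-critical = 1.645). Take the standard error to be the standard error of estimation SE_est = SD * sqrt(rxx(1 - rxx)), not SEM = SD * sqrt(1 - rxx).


True score estimate = 0.78*87 + 0.22*70.9 = 83.458
SE_est = SD * sqrt(rxx * (1 - rxx)) = 12.91 * sqrt(0.78 * 0.22) = 12.91 * sqrt(0.1716) = 5.34792
CI = T_est +/- z * SE_est, so width = 2 * z * SE_est = 2 * 1.645 * 5.34792
Width = 17.5947

17.5947


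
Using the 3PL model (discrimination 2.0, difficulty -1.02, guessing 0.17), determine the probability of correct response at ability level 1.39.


logit = 2.0*(1.39 - -1.02) = 4.82
P* = 1/(1 + exp(-4.82)) = 0.992
P = 0.17 + (1 - 0.17) * 0.992
P = 0.9934

0.9934


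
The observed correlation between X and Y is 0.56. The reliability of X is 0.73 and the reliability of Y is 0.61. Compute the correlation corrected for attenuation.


r_corrected = rxy / sqrt(rxx * ryy)
= 0.56 / sqrt(0.73 * 0.61)
= 0.56 / sqrt(0.4453)
= 0.56 / 0.667308
r_corrected = 0.8392

0.8392


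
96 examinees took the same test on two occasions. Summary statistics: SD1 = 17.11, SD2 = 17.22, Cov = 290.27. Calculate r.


r = cov(X,Y) / (SD_X * SD_Y)
r = 290.27 / (17.11 * 17.22)
r = 290.27 / 294.6342
r = 0.9852

0.9852


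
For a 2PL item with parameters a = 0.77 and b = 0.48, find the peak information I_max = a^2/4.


For 2PL, max info at theta = b = 0.48
I_max = a^2 / 4 = 0.77^2 / 4
= 0.5929 / 4
I_max = 0.1482

0.1482


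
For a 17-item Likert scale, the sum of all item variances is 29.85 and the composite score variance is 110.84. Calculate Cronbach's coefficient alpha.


alpha = (k/(k-1)) * (1 - sum(si^2)/s_total^2)
= (17/16) * (1 - 29.85/110.84)
alpha = 0.7764

0.7764


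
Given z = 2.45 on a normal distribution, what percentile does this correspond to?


CDF(z) = 0.5 * (1 + erf(z/sqrt(2)))
erf(1.7324) = 0.9857
CDF = 0.9929
Percentile rank = 0.9929 * 100 = 99.29

99.29


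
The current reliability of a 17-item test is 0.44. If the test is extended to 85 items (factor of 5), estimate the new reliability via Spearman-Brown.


r_new = (n * rxx) / (1 + (n-1) * rxx)
r_new = (5 * 0.44) / (1 + 4 * 0.44)
r_new = 2.2 / 2.76
r_new = 0.7971

0.7971


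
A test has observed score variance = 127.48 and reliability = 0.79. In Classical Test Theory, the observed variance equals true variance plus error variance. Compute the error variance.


var_true = rxx * var_obs = 0.79 * 127.48 = 100.7092
var_error = var_obs - var_true
var_error = 127.48 - 100.7092
var_error = 26.7708

26.7708


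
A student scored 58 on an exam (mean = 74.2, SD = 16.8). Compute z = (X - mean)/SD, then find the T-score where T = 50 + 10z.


z = (X - mean) / SD = (58 - 74.2) / 16.8
z = -16.2 / 16.8
z = -0.9643
T-score = T = 50 + 10z
Carry z at full precision (z = -16.2 / 16.8) into the conversion:
T-score = 50 + 10 * (-16.2 / 16.8) = 50 + -162 / 16.8
T-score = 50 + -9.6429
T-score = 40.3571

40.3571


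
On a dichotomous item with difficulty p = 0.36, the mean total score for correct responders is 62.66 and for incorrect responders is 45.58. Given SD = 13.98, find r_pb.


q = 1 - p = 0.64
rpb = ((M1 - M0) / SD) * sqrt(p * q)
rpb = ((62.66 - 45.58) / 13.98) * sqrt(0.36 * 0.64)
rpb = 0.5864

0.5864


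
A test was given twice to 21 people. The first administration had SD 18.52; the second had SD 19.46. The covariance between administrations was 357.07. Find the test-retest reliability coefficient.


r = cov(X,Y) / (SD_X * SD_Y)
r = 357.07 / (18.52 * 19.46)
r = 357.07 / 360.3992
r = 0.9908

0.9908


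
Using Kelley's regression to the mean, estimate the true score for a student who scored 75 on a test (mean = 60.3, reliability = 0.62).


T_est = rxx * X + (1 - rxx) * mean
T_est = 0.62 * 75 + 0.38 * 60.3
T_est = 46.5 + 22.914
T_est = 69.414

69.414


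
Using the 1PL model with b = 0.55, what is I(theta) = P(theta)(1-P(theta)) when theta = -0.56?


P = 1/(1+exp(-(-0.56-0.55))) = 0.2479
I = P*(1-P) = 0.2479 * 0.7521
I = 0.1864

0.1864


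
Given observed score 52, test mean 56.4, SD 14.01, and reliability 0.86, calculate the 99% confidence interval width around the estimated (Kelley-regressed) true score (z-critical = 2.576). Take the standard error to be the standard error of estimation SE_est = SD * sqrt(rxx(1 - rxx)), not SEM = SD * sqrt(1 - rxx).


True score estimate = 0.86*52 + 0.14*56.4 = 52.616
SE_est = SD * sqrt(rxx * (1 - rxx)) = 14.01 * sqrt(0.86 * 0.14) = 14.01 * sqrt(0.1204) = 4.861288
CI = T_est +/- z * SE_est, so width = 2 * z * SE_est = 2 * 2.576 * 4.861288
Width = 25.0454

25.0454


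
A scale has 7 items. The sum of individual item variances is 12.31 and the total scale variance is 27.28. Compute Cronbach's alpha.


alpha = (k/(k-1)) * (1 - sum(si^2)/s_total^2)
= (7/6) * (1 - 12.31/27.28)
alpha = 0.6402

0.6402


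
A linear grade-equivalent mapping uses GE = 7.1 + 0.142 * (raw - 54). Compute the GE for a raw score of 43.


raw - median = 43 - 54 = -11
slope * diff = 0.142 * -11 = -1.562
GE = 7.1 + -1.562
GE = 5.538

5.538


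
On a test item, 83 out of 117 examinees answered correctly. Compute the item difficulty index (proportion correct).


Item difficulty p = number correct / total examinees
p = 83 / 117
p = 0.7094

0.7094


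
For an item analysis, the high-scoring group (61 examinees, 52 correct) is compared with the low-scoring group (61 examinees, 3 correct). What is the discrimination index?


p_upper = 52/61 = 0.8525
p_lower = 3/61 = 0.0492
D = 0.8525 - 0.0492 = 0.8033

0.8033


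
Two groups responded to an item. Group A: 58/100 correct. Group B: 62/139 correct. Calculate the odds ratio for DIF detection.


Odds_A = 58/42 = 1.381
Odds_B = 62/77 = 0.8052
OR = Odds_A / Odds_B = 1.381 / 0.8052
Exactly, OR = (58 * 77) / (42 * 62) = 4466 / 2604
OR = 1.7151

1.7151


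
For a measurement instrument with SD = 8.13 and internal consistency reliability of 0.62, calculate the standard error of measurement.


SEM = SD * sqrt(1 - rxx)
SEM = 8.13 * sqrt(1 - 0.62)
SEM = 8.13 * sqrt(0.38) = 8.13 * 0.616441
SEM = 5.0117

5.0117


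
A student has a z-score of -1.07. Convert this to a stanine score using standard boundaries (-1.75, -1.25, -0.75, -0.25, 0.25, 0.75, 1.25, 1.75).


Stanine boundaries: [-1.75, -1.25, -0.75, -0.25, 0.25, 0.75, 1.25, 1.75]
z = -1.07
Check each boundary:
  z >= -1.75 -> could be stanine 2
  z >= -1.25 -> could be stanine 3
  z < -0.75
  z < -0.25
  z < 0.25
  z < 0.75
  z < 1.25
  z < 1.75
Highest qualifying boundary gives stanine = 3

3


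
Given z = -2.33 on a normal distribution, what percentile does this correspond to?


CDF(z) = 0.5 * (1 + erf(z/sqrt(2)))
erf(-1.6476) = -0.9802
CDF = 0.0099
Percentile rank = 0.0099 * 100 = 0.99

0.99


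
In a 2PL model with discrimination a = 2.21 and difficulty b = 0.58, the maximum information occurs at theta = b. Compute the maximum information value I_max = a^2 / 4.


For 2PL, max info at theta = b = 0.58
I_max = a^2 / 4 = 2.21^2 / 4
= 4.8841 / 4
I_max = 1.221

1.221


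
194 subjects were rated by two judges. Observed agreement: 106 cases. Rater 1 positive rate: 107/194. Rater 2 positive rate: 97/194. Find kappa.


P_o = 106/194 = 0.546392
P_e = (107*97 + 87*97) / 37636 = 0.5
kappa = (P_o - P_e) / (1 - P_e)
kappa = (0.546392 - 0.5) / (1 - 0.5)
kappa = 0.0928

0.0928


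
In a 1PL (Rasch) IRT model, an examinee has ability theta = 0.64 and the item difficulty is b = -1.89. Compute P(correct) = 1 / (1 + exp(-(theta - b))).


theta - b = 0.64 - -1.89 = 2.53
exp(-(theta - b)) = exp(-2.53) = 0.0797
P = 1 / (1 + 0.0797)
P = 0.9262

0.9262


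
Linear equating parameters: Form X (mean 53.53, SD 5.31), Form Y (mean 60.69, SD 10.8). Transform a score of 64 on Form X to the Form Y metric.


slope = SD_Y / SD_X = 10.8 / 5.31 ~ 2.0339
intercept = mean_Y - slope * mean_X = 60.69 - (10.8 / 5.31) * 53.53 ~ -48.1846
Y = slope * X + intercept. To avoid rounding drift from the rounded slope/intercept, evaluate the equivalent form Y = mean_Y + SD_Y * (X - mean_X) / SD_X at full precision:
Y = 60.69 + 10.8 * (64 - 53.53) / 5.31
Y = 60.69 + 10.8 * 10.47 / 5.31
Y = 60.69 + 113.076 / 5.31
Y = 60.69 + 21.2949
Y = 81.9849

81.9849


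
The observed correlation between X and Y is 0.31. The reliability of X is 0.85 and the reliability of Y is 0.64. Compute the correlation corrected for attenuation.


r_corrected = rxy / sqrt(rxx * ryy)
= 0.31 / sqrt(0.85 * 0.64)
= 0.31 / sqrt(0.544)
= 0.31 / 0.737564
r_corrected = 0.4203

0.4203


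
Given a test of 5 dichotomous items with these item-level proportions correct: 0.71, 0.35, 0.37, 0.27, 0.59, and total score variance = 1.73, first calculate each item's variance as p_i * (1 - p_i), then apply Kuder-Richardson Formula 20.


For each item, compute p_i * q_i:
  Item 1: 0.71 * 0.29 = 0.2059
  Item 2: 0.35 * 0.65 = 0.2275
  Item 3: 0.37 * 0.63 = 0.2331
  Item 4: 0.27 * 0.73 = 0.1971
  Item 5: 0.59 * 0.41 = 0.2419
Sum(p_i * q_i) = 0.2059 + 0.2275 + 0.2331 + 0.1971 + 0.2419 = 1.1055
KR-20 = (k/(k-1)) * (1 - Sum(p_i*q_i) / Var_total)
= (5/4) * (1 - 1.1055/1.73)
= 1.25 * 0.361
KR-20 = 0.4512

0.4512


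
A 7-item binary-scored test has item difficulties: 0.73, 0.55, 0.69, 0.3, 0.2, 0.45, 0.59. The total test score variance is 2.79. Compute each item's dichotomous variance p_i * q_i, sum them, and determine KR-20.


For each item, compute p_i * q_i:
  Item 1: 0.73 * 0.27 = 0.1971
  Item 2: 0.55 * 0.45 = 0.2475
  Item 3: 0.69 * 0.31 = 0.2139
  Item 4: 0.3 * 0.7 = 0.21
  Item 5: 0.2 * 0.8 = 0.16
  Item 6: 0.45 * 0.55 = 0.2475
  Item 7: 0.59 * 0.41 = 0.2419
Sum(p_i * q_i) = 0.1971 + 0.2475 + 0.2139 + 0.21 + 0.16 + 0.2475 + 0.2419 = 1.5179
KR-20 = (k/(k-1)) * (1 - Sum(p_i*q_i) / Var_total)
= (7/6) * (1 - 1.5179/2.79)
= 1.1667 * 0.4559
KR-20 = 0.5319

0.5319


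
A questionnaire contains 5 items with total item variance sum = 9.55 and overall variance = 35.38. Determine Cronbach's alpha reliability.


alpha = (k/(k-1)) * (1 - sum(si^2)/s_total^2)
= (5/4) * (1 - 9.55/35.38)
alpha = 0.9126

0.9126


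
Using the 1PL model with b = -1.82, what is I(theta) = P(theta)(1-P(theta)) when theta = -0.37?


P = 1/(1+exp(-(-0.37--1.82))) = 0.81
I = P*(1-P) = 0.81 * 0.19
I = 0.1539

0.1539


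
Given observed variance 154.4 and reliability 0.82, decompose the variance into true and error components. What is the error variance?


var_true = rxx * var_obs = 0.82 * 154.4 = 126.608
var_error = var_obs - var_true
var_error = 154.4 - 126.608
var_error = 27.792

27.792


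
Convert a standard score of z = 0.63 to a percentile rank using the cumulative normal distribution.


CDF(z) = 0.5 * (1 + erf(z/sqrt(2)))
erf(0.4455) = 0.4713
CDF = 0.7357
Percentile rank = 0.7357 * 100 = 73.57

73.57


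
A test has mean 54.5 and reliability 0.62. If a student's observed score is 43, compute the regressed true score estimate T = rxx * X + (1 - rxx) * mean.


T_est = rxx * X + (1 - rxx) * mean
T_est = 0.62 * 43 + 0.38 * 54.5
T_est = 26.66 + 20.71
T_est = 47.37

47.37


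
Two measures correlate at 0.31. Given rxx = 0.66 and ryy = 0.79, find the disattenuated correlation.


r_corrected = rxy / sqrt(rxx * ryy)
= 0.31 / sqrt(0.66 * 0.79)
= 0.31 / sqrt(0.5214)
= 0.31 / 0.72208
r_corrected = 0.4293

0.4293


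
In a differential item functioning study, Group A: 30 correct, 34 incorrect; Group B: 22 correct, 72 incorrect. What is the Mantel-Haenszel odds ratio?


Odds_A = 30/34 = 0.8824
Odds_B = 22/72 = 0.3056
OR = Odds_A / Odds_B = 0.8824 / 0.3056
Exactly, OR = (30 * 72) / (34 * 22) = 2160 / 748
OR = 2.8877

2.8877


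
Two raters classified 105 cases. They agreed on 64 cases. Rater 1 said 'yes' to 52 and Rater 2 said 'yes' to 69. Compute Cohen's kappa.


P_o = 64/105 = 0.609524
P_e = (52*69 + 53*36) / 11025 = 0.498503
kappa = (P_o - P_e) / (1 - P_e)
kappa = (0.609524 - 0.498503) / (1 - 0.498503)
kappa = 0.2214

0.2214


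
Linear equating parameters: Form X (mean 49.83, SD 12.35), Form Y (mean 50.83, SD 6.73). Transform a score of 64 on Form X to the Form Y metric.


slope = SD_Y / SD_X = 6.73 / 12.35 ~ 0.5449
intercept = mean_Y - slope * mean_X = 50.83 - (6.73 / 12.35) * 49.83 ~ 23.6757
Y = slope * X + intercept. To avoid rounding drift from the rounded slope/intercept, evaluate the equivalent form Y = mean_Y + SD_Y * (X - mean_X) / SD_X at full precision:
Y = 50.83 + 6.73 * (64 - 49.83) / 12.35
Y = 50.83 + 6.73 * 14.17 / 12.35
Y = 50.83 + 95.3641 / 12.35
Y = 50.83 + 7.7218
Y = 58.5518

58.5518


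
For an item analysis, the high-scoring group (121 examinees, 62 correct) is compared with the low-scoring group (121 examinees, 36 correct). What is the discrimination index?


p_upper = 62/121 = 0.5124
p_lower = 36/121 = 0.2975
D = 0.5124 - 0.2975 = 0.2149

0.2149


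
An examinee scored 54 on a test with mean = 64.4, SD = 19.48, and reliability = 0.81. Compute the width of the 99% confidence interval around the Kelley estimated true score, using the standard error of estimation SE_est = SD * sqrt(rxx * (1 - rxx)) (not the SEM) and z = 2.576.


True score estimate = 0.81*54 + 0.19*64.4 = 55.976
SE_est = SD * sqrt(rxx * (1 - rxx)) = 19.48 * sqrt(0.81 * 0.19) = 19.48 * sqrt(0.1539) = 7.642022
CI = T_est +/- z * SE_est, so width = 2 * z * SE_est = 2 * 2.576 * 7.642022
Width = 39.3717

39.3717


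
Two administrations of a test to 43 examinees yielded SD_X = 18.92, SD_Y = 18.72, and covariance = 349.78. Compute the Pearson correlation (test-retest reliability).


r = cov(X,Y) / (SD_X * SD_Y)
r = 349.78 / (18.92 * 18.72)
r = 349.78 / 354.1824
r = 0.9876

0.9876


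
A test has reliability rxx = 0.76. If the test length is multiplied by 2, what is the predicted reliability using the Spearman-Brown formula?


r_new = (n * rxx) / (1 + (n-1) * rxx)
r_new = (2 * 0.76) / (1 + 1 * 0.76)
r_new = 1.52 / 1.76
r_new = 0.8636

0.8636


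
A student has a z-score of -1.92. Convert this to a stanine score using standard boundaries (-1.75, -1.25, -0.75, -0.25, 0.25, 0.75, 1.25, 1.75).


Stanine boundaries: [-1.75, -1.25, -0.75, -0.25, 0.25, 0.75, 1.25, 1.75]
z = -1.92
Check each boundary:
  z < -1.75
  z < -1.25
  z < -0.75
  z < -0.25
  z < 0.25
  z < 0.75
  z < 1.25
  z < 1.75
Highest qualifying boundary gives stanine = 1

1


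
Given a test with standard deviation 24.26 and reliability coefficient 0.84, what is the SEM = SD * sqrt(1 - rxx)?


SEM = SD * sqrt(1 - rxx)
SEM = 24.26 * sqrt(1 - 0.84)
SEM = 24.26 * sqrt(0.16) = 24.26 * 0.4
SEM = 9.704

9.704


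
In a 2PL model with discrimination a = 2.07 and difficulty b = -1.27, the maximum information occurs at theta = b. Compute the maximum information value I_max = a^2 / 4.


For 2PL, max info at theta = b = -1.27
I_max = a^2 / 4 = 2.07^2 / 4
= 4.2849 / 4
I_max = 1.0712

1.0712


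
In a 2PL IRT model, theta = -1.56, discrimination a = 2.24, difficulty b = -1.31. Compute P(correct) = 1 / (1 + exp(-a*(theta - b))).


a*(theta - b) = 2.24 * (-1.56 - -1.31) = -0.56
exp(--0.56) = 1.7507
P = 1 / (1 + 1.7507)
P = 0.3635

0.3635


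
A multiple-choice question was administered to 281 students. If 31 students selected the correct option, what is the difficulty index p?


Item difficulty p = number correct / total examinees
p = 31 / 281
p = 0.1103

0.1103


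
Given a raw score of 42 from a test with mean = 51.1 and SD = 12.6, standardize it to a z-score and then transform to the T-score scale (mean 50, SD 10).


z = (X - mean) / SD = (42 - 51.1) / 12.6
z = -9.1 / 12.6
z = -0.7222
T-score = T = 50 + 10z
Carry z at full precision (z = -9.1 / 12.6) into the conversion:
T-score = 50 + 10 * (-9.1 / 12.6) = 50 + -91 / 12.6
T-score = 50 + -7.2222
T-score = 42.7778

42.7778


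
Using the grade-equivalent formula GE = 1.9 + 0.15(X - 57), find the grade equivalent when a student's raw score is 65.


raw - median = 65 - 57 = 8
slope * diff = 0.15 * 8 = 1.2
GE = 1.9 + 1.2
GE = 3.1

3.1


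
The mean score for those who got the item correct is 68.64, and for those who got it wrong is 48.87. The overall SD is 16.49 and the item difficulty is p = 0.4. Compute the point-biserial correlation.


q = 1 - p = 0.6
rpb = ((M1 - M0) / SD) * sqrt(p * q)
rpb = ((68.64 - 48.87) / 16.49) * sqrt(0.4 * 0.6)
rpb = 0.5873

0.5873


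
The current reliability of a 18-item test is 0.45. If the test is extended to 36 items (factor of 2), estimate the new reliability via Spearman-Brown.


r_new = (n * rxx) / (1 + (n-1) * rxx)
r_new = (2 * 0.45) / (1 + 1 * 0.45)
r_new = 0.9 / 1.45
r_new = 0.6207

0.6207


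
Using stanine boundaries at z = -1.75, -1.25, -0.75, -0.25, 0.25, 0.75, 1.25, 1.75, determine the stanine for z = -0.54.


Stanine boundaries: [-1.75, -1.25, -0.75, -0.25, 0.25, 0.75, 1.25, 1.75]
z = -0.54
Check each boundary:
  z >= -1.75 -> could be stanine 2
  z >= -1.25 -> could be stanine 3
  z >= -0.75 -> could be stanine 4
  z < -0.25
  z < 0.25
  z < 0.75
  z < 1.25
  z < 1.75
Highest qualifying boundary gives stanine = 4

4


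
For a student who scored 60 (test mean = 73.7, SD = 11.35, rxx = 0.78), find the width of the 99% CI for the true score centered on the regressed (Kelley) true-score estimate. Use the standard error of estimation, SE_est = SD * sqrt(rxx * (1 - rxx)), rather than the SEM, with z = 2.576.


True score estimate = 0.78*60 + 0.22*73.7 = 63.014
SE_est = SD * sqrt(rxx * (1 - rxx)) = 11.35 * sqrt(0.78 * 0.22) = 11.35 * sqrt(0.1716) = 4.701696
CI = T_est +/- z * SE_est, so width = 2 * z * SE_est = 2 * 2.576 * 4.701696
Width = 24.2231

24.2231


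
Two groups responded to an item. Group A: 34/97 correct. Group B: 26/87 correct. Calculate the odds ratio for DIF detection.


Odds_A = 34/63 = 0.5397
Odds_B = 26/61 = 0.4262
OR = Odds_A / Odds_B = 0.5397 / 0.4262
Exactly, OR = (34 * 61) / (63 * 26) = 2074 / 1638
OR = 1.2662

1.2662


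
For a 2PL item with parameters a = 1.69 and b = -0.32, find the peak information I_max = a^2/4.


For 2PL, max info at theta = b = -0.32
I_max = a^2 / 4 = 1.69^2 / 4
= 2.8561 / 4
I_max = 0.714

0.714


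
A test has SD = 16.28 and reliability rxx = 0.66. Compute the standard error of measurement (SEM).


SEM = SD * sqrt(1 - rxx)
SEM = 16.28 * sqrt(1 - 0.66)
SEM = 16.28 * sqrt(0.34) = 16.28 * 0.583095
SEM = 9.4928

9.4928


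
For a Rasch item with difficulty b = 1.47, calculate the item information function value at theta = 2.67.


P = 1/(1+exp(-(2.67-1.47))) = 0.7685
I = P*(1-P) = 0.7685 * 0.2315
I = 0.1779

0.1779


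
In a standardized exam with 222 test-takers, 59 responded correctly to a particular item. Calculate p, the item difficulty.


Item difficulty p = number correct / total examinees
p = 59 / 222
p = 0.2658

0.2658


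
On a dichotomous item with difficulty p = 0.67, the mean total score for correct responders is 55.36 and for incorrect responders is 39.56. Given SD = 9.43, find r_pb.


q = 1 - p = 0.33
rpb = ((M1 - M0) / SD) * sqrt(p * q)
rpb = ((55.36 - 39.56) / 9.43) * sqrt(0.67 * 0.33)
rpb = 0.7878

0.7878


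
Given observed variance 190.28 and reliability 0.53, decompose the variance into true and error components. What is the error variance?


var_true = rxx * var_obs = 0.53 * 190.28 = 100.8484
var_error = var_obs - var_true
var_error = 190.28 - 100.8484
var_error = 89.4316

89.4316


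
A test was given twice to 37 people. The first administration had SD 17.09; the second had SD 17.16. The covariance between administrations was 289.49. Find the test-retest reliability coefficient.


r = cov(X,Y) / (SD_X * SD_Y)
r = 289.49 / (17.09 * 17.16)
r = 289.49 / 293.2644
r = 0.9871

0.9871


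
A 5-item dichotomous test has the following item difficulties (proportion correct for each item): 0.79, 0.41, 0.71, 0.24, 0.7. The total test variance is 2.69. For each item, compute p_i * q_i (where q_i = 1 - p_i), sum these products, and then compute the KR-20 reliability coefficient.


For each item, compute p_i * q_i:
  Item 1: 0.79 * 0.21 = 0.1659
  Item 2: 0.41 * 0.59 = 0.2419
  Item 3: 0.71 * 0.29 = 0.2059
  Item 4: 0.24 * 0.76 = 0.1824
  Item 5: 0.7 * 0.3 = 0.21
Sum(p_i * q_i) = 0.1659 + 0.2419 + 0.2059 + 0.1824 + 0.21 = 1.0061
KR-20 = (k/(k-1)) * (1 - Sum(p_i*q_i) / Var_total)
= (5/4) * (1 - 1.0061/2.69)
= 1.25 * 0.626
KR-20 = 0.7825

0.7825


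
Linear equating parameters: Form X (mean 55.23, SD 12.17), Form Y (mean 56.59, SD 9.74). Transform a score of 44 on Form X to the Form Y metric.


slope = SD_Y / SD_X = 9.74 / 12.17 ~ 0.8003
intercept = mean_Y - slope * mean_X = 56.59 - (9.74 / 12.17) * 55.23 ~ 12.3878
Y = slope * X + intercept. To avoid rounding drift from the rounded slope/intercept, evaluate the equivalent form Y = mean_Y + SD_Y * (X - mean_X) / SD_X at full precision:
Y = 56.59 + 9.74 * (44 - 55.23) / 12.17
Y = 56.59 - 9.74 * 11.23 / 12.17
Y = 56.59 - 109.3802 / 12.17
Y = 56.59 - 8.9877
Y = 47.6023

47.6023


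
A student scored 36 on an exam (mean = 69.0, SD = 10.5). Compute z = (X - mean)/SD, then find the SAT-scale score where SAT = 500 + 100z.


z = (X - mean) / SD = (36 - 69.0) / 10.5
z = -33.0 / 10.5
z = -3.1429
SAT-scale = SAT = 500 + 100z
Carry z at full precision (z = -33.0 / 10.5) into the conversion:
SAT-scale = 500 + 100 * (-33.0 / 10.5) = 500 + -3300 / 10.5
SAT-scale = 500 + -314.2857
SAT-scale = 185.7143

185.7143


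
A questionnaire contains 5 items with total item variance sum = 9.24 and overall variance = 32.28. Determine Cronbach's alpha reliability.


alpha = (k/(k-1)) * (1 - sum(si^2)/s_total^2)
= (5/4) * (1 - 9.24/32.28)
alpha = 0.8922

0.8922


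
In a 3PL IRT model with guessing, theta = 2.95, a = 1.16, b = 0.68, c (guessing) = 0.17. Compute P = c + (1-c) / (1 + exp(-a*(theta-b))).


logit = 1.16*(2.95 - 0.68) = 2.6332
P* = 1/(1 + exp(-2.6332)) = 0.933
P = 0.17 + (1 - 0.17) * 0.933
P = 0.9444

0.9444


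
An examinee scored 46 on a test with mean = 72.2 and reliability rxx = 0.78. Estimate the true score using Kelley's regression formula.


T_est = rxx * X + (1 - rxx) * mean
T_est = 0.78 * 46 + 0.22 * 72.2
T_est = 35.88 + 15.884
T_est = 51.764

51.764


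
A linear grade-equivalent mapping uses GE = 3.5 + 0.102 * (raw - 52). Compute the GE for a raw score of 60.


raw - median = 60 - 52 = 8
slope * diff = 0.102 * 8 = 0.816
GE = 3.5 + 0.816
GE = 4.316

4.316


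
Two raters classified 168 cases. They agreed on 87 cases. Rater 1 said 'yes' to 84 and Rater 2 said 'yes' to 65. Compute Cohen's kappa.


P_o = 87/168 = 0.517857
P_e = (84*65 + 84*103) / 28224 = 0.5
kappa = (P_o - P_e) / (1 - P_e)
kappa = (0.517857 - 0.5) / (1 - 0.5)
kappa = 0.0357

0.0357


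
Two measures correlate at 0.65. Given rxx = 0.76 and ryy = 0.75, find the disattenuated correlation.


r_corrected = rxy / sqrt(rxx * ryy)
= 0.65 / sqrt(0.76 * 0.75)
= 0.65 / sqrt(0.57)
= 0.65 / 0.754983
r_corrected = 0.8609

0.8609


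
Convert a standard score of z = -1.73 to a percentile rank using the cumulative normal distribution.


CDF(z) = 0.5 * (1 + erf(z/sqrt(2)))
erf(-1.2233) = -0.9164
CDF = 0.0418
Percentile rank = 0.0418 * 100 = 4.18

4.18


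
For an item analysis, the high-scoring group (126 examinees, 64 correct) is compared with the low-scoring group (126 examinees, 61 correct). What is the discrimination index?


p_upper = 64/126 = 0.5079
p_lower = 61/126 = 0.4841
D = 0.5079 - 0.4841 = 0.0238

0.0238


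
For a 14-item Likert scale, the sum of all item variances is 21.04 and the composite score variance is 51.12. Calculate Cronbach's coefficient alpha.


alpha = (k/(k-1)) * (1 - sum(si^2)/s_total^2)
= (14/13) * (1 - 21.04/51.12)
alpha = 0.6337

0.6337


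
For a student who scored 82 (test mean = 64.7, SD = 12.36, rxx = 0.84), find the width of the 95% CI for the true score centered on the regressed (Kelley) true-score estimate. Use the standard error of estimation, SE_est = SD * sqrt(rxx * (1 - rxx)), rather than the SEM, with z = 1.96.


True score estimate = 0.84*82 + 0.16*64.7 = 79.232
SE_est = SD * sqrt(rxx * (1 - rxx)) = 12.36 * sqrt(0.84 * 0.16) = 12.36 * sqrt(0.1344) = 4.531251
CI = T_est +/- z * SE_est, so width = 2 * z * SE_est = 2 * 1.96 * 4.531251
Width = 17.7625

17.7625


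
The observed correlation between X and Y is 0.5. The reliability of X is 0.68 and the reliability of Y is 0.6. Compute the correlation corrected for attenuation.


r_corrected = rxy / sqrt(rxx * ryy)
= 0.5 / sqrt(0.68 * 0.6)
= 0.5 / sqrt(0.408)
= 0.5 / 0.638749
r_corrected = 0.7828

0.7828


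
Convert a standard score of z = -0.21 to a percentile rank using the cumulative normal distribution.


CDF(z) = 0.5 * (1 + erf(z/sqrt(2)))
erf(-0.1485) = -0.1663
CDF = 0.4168
Percentile rank = 0.4168 * 100 = 41.68

41.68


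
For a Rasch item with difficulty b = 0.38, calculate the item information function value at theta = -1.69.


P = 1/(1+exp(-(-1.69-0.38))) = 0.112
I = P*(1-P) = 0.112 * 0.888
I = 0.0995

0.0995


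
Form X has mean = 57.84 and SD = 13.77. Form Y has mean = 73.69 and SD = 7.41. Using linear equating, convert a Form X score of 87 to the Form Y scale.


slope = SD_Y / SD_X = 7.41 / 13.77 ~ 0.5381
intercept = mean_Y - slope * mean_X = 73.69 - (7.41 / 13.77) * 57.84 ~ 42.5648
Y = slope * X + intercept. To avoid rounding drift from the rounded slope/intercept, evaluate the equivalent form Y = mean_Y + SD_Y * (X - mean_X) / SD_X at full precision:
Y = 73.69 + 7.41 * (87 - 57.84) / 13.77
Y = 73.69 + 7.41 * 29.16 / 13.77
Y = 73.69 + 216.0756 / 13.77
Y = 73.69 + 15.6918
Y = 89.3818

89.3818


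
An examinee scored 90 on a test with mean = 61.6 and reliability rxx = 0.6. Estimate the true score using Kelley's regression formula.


T_est = rxx * X + (1 - rxx) * mean
T_est = 0.6 * 90 + 0.4 * 61.6
T_est = 54.0 + 24.64
T_est = 78.64

78.64


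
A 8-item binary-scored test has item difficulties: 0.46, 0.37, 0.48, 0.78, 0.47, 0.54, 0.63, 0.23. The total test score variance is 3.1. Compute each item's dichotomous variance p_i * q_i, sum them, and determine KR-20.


For each item, compute p_i * q_i:
  Item 1: 0.46 * 0.54 = 0.2484
  Item 2: 0.37 * 0.63 = 0.2331
  Item 3: 0.48 * 0.52 = 0.2496
  Item 4: 0.78 * 0.22 = 0.1716
  Item 5: 0.47 * 0.53 = 0.2491
  Item 6: 0.54 * 0.46 = 0.2484
  Item 7: 0.63 * 0.37 = 0.2331
  Item 8: 0.23 * 0.77 = 0.1771
Sum(p_i * q_i) = 0.2484 + 0.2331 + 0.2496 + 0.1716 + 0.2491 + 0.2484 + 0.2331 + 0.1771 = 1.8104
KR-20 = (k/(k-1)) * (1 - Sum(p_i*q_i) / Var_total)
= (8/7) * (1 - 1.8104/3.1)
= 1.1429 * 0.416
KR-20 = 0.4754

0.4754


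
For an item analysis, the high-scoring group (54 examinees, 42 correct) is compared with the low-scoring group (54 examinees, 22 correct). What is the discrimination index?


p_upper = 42/54 = 0.7778
p_lower = 22/54 = 0.4074
D = 0.7778 - 0.4074 = 0.3704

0.3704


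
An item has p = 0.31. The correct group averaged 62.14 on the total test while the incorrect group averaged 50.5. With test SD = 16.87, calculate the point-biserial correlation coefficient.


q = 1 - p = 0.69
rpb = ((M1 - M0) / SD) * sqrt(p * q)
rpb = ((62.14 - 50.5) / 16.87) * sqrt(0.31 * 0.69)
rpb = 0.3191

0.3191


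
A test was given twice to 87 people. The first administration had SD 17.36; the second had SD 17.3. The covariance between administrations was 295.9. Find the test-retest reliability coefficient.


r = cov(X,Y) / (SD_X * SD_Y)
r = 295.9 / (17.36 * 17.3)
r = 295.9 / 300.328
r = 0.9853

0.9853


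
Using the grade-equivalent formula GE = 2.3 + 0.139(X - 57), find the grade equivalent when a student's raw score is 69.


raw - median = 69 - 57 = 12
slope * diff = 0.139 * 12 = 1.668
GE = 2.3 + 1.668
GE = 3.968

3.968


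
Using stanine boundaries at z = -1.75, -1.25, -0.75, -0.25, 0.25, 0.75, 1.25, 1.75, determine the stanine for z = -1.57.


Stanine boundaries: [-1.75, -1.25, -0.75, -0.25, 0.25, 0.75, 1.25, 1.75]
z = -1.57
Check each boundary:
  z >= -1.75 -> could be stanine 2
  z < -1.25
  z < -0.75
  z < -0.25
  z < 0.25
  z < 0.75
  z < 1.25
  z < 1.75
Highest qualifying boundary gives stanine = 2

2


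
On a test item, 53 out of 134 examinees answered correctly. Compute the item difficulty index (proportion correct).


Item difficulty p = number correct / total examinees
p = 53 / 134
p = 0.3955

0.3955


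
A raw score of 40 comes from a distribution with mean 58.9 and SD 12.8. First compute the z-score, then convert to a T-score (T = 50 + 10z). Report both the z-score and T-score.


z = (X - mean) / SD = (40 - 58.9) / 12.8
z = -18.9 / 12.8
z = -1.4766
T-score = T = 50 + 10z
Carry z at full precision (z = -18.9 / 12.8) into the conversion:
T-score = 50 + 10 * (-18.9 / 12.8) = 50 + -189 / 12.8
T-score = 50 + -14.7656
T-score = 35.2344

35.2344


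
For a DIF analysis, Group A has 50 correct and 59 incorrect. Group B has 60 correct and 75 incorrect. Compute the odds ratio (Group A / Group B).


Odds_A = 50/59 = 0.8475
Odds_B = 60/75 = 0.8
OR = Odds_A / Odds_B = 0.8475 / 0.8
Exactly, OR = (50 * 75) / (59 * 60) = 3750 / 3540
OR = 1.0593

1.0593


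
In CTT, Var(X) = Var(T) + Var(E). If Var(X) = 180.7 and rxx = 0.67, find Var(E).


var_true = rxx * var_obs = 0.67 * 180.7 = 121.069
var_error = var_obs - var_true
var_error = 180.7 - 121.069
var_error = 59.631

59.631


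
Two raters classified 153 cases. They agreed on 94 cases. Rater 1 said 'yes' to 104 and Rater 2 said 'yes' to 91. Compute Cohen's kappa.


P_o = 94/153 = 0.614379
P_e = (104*91 + 49*62) / 23409 = 0.534068
kappa = (P_o - P_e) / (1 - P_e)
kappa = (0.614379 - 0.534068) / (1 - 0.534068)
kappa = 0.1724

0.1724


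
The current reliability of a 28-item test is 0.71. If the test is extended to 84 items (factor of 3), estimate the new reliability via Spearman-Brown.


r_new = (n * rxx) / (1 + (n-1) * rxx)
r_new = (3 * 0.71) / (1 + 2 * 0.71)
r_new = 2.13 / 2.42
r_new = 0.8802

0.8802


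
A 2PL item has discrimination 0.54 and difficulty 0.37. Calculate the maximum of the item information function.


For 2PL, max info at theta = b = 0.37
I_max = a^2 / 4 = 0.54^2 / 4
= 0.2916 / 4
I_max = 0.0729

0.0729


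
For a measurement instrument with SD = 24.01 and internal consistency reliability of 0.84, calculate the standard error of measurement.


SEM = SD * sqrt(1 - rxx)
SEM = 24.01 * sqrt(1 - 0.84)
SEM = 24.01 * sqrt(0.16) = 24.01 * 0.4
SEM = 9.604

9.604
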